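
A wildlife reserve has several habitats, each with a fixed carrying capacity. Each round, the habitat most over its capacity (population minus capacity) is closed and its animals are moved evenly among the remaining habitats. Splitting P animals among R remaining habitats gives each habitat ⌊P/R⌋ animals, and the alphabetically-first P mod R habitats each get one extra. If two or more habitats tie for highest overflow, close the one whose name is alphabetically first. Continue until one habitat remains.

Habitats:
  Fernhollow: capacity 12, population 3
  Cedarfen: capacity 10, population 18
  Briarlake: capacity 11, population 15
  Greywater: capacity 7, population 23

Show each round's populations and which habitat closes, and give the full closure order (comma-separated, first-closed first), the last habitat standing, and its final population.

Round 1: Briarlake=15 Cedarfen=18 Fernhollow=3 Greywater=23 → close Greywater (overflow 16)
  23÷3 = 7 each, +1 to first 2
Round 2: Briarlake=23 Cedarfen=26 Fernhollow=10 → close Cedarfen (overflow 16)
  26÷2 = 13 each, +1 to first 0
Round 3: Briarlake=36 Fernhollow=23 → close Briarlake (overflow 25)
  36÷1 = 36 each, +1 to first 0

Closure order: Greywater, Cedarfen, Briarlake
Last habitat: Fernhollow with 59 animals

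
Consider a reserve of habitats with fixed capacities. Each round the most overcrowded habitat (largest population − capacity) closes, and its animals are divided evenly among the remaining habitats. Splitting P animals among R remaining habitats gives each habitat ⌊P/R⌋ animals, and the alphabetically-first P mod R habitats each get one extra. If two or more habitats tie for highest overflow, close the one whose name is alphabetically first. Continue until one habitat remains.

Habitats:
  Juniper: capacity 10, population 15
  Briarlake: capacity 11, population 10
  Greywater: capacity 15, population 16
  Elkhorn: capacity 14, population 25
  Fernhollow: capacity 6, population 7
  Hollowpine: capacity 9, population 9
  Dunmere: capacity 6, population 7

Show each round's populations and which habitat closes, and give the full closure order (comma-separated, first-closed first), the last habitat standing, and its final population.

Round 1: Briarlake=10 Dunmere=7 Elkhorn=25 Fernhollow=7 Greywater=16 Hollowpine=9 Juniper=15 → close Elkhorn (overflow 11)
  25÷6 = 4 each, +1 to first 1
Round 2: Briarlake=15 Dunmere=11 Fernhollow=11 Greywater=20 Hollowpine=13 Juniper=19 → close Juniper (overflow 9)
  19÷5 = 3 each, +1 to first 4
Round 3: Briarlake=19 Dunmere=15 Fernhollow=15 Greywater=24 Hollowpine=16 → close Dunmere (overflow 9)
  15÷4 = 3 each, +1 to first 3
Round 4: Briarlake=23 Fernhollow=19 Greywater=28 Hollowpine=19 → close Fernhollow (overflow 13)
  19÷3 = 6 each, +1 to first 1
Round 5: Briarlake=30 Greywater=34 Hollowpine=25 → close Briarlake (overflow 19)
  30÷2 = 15 each, +1 to first 0
Round 6: Greywater=49 Hollowpine=40 → close Greywater (overflow 34)
  49÷1 = 49 each, +1 to first 0

Closure order: Elkhorn, Juniper, Dunmere, Fernhollow, Briarlake, Greywater
Last habitat: Hollowpine with 89 animals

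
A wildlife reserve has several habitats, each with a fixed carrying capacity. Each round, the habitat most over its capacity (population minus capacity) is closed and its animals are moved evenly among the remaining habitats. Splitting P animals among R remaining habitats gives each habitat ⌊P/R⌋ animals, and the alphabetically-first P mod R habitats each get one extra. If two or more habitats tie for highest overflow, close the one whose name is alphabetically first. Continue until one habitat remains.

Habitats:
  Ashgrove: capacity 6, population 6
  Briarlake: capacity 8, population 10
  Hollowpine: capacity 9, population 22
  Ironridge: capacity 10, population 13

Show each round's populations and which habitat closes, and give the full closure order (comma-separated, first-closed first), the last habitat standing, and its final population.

Closure order: Hollowpine, Ironridge, Briarlake
Last habitat: Ashgrove with 51 animals

Round 1: Ashgrove=6 Briarlake=10 Hollowpine=22 Ironridge=13 → close Hollowpine (overflow 13)
  22÷3 = 7 each, +1 to first 1
Round 2: Ashgrove=14 Briarlake=17 Ironridge=20 → close Ironridge (overflow 10)
  20÷2 = 10 each, +1 to first 0
Round 3: Ashgrove=24 Briarlake=27 → close Briarlake (overflow 19)
  27÷1 = 27 each, +1 to first 0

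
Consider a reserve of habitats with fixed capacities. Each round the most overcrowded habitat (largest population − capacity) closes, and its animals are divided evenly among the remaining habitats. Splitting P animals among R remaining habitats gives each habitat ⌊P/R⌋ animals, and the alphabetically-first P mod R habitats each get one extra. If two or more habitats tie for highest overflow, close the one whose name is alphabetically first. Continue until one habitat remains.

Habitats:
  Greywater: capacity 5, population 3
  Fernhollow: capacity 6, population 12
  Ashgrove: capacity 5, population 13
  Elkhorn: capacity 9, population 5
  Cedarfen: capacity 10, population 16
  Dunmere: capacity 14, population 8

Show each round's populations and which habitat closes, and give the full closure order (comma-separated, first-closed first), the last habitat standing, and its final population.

Round 1: Ashgrove=13 Cedarfen=16 Dunmere=8 Elkhorn=5 Fernhollow=12 Greywater=3 → close Ashgrove (overflow 8)
  13÷5 = 2 each, +1 to first 3
Round 2: Cedarfen=19 Dunmere=11 Elkhorn=8 Fernhollow=14 Greywater=5 → close Cedarfen (overflow 9)
  19÷4 = 4 each, +1 to first 3
Round 3: Dunmere=16 Elkhorn=13 Fernhollow=19 Greywater=9 → close Fernhollow (overflow 13)
  19÷3 = 6 each, +1 to first 1
Round 4: Dunmere=23 Elkhorn=19 Greywater=15 → close Elkhorn (overflow 10)
  19÷2 = 9 each, +1 to first 1
Round 5: Dunmere=33 Greywater=24 → close Dunmere (overflow 19)
  33÷1 = 33 each, +1 to first 0

Closure order: Ashgrove, Cedarfen, Fernhollow, Elkhorn, Dunmere
Last habitat: Greywater with 57 animals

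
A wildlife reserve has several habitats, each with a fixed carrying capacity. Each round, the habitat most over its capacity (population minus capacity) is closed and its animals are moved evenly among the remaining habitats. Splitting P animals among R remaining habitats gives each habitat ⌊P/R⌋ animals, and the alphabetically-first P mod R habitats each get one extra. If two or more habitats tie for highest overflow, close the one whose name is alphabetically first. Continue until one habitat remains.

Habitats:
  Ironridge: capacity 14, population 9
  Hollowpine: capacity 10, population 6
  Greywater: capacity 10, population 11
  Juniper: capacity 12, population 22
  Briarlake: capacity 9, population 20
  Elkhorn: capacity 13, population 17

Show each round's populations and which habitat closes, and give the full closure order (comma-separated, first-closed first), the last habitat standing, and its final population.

Round 1: Briarlake=20 Elkhorn=17 Greywater=11 Hollowpine=6 Ironridge=9 Juniper=22 → close Briarlake (overflow 11)
  20÷5 = 4 each, +1 to first 0
Round 2: Elkhorn=21 Greywater=15 Hollowpine=10 Ironridge=13 Juniper=26 → close Juniper (overflow 14)
  26÷4 = 6 each, +1 to first 2
Round 3: Elkhorn=28 Greywater=22 Hollowpine=16 Ironridge=19 → close Elkhorn (overflow 15)
  28÷3 = 9 each, +1 to first 1
Round 4: Greywater=32 Hollowpine=25 Ironridge=28 → close Greywater (overflow 22)
  32÷2 = 16 each, +1 to first 0
Round 5: Hollowpine=41 Ironridge=44 → close Hollowpine (overflow 31)
  41÷1 = 41 each, +1 to first 0

Closure order: Briarlake, Juniper, Elkhorn, Greywater, Hollowpine
Last habitat: Ironridge with 85 animals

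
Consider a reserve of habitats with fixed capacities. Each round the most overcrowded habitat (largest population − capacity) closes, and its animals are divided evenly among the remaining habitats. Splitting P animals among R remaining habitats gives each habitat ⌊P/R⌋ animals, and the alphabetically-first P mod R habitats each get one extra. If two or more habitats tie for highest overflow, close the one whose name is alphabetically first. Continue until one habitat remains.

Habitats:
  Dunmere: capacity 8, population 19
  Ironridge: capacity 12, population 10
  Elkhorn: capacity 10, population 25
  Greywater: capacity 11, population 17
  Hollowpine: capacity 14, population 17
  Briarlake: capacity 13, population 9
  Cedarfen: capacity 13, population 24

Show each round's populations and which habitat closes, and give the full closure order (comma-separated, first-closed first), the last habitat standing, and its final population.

Round 1: Briarlake=9 Cedarfen=24 Dunmere=19 Elkhorn=25 Greywater=17 Hollowpine=17 Ironridge=10 → close Elkhorn (overflow 15)
  25÷6 = 4 each, +1 to first 1
Round 2: Briarlake=14 Cedarfen=28 Dunmere=23 Greywater=21 Hollowpine=21 Ironridge=14 → close Cedarfen (overflow 15)
  28÷5 = 5 each, +1 to first 3
Round 3: Briarlake=20 Dunmere=29 Greywater=27 Hollowpine=26 Ironridge=19 → close Dunmere (overflow 21)
  29÷4 = 7 each, +1 to first 1
Round 4: Briarlake=28 Greywater=34 Hollowpine=33 Ironridge=26 → close Greywater (overflow 23)
  34÷3 = 11 each, +1 to first 1
Round 5: Briarlake=40 Hollowpine=44 Ironridge=37 → close Hollowpine (overflow 30)
  44÷2 = 22 each, +1 to first 0
Round 6: Briarlake=62 Ironridge=59 → close Briarlake (overflow 49)
  62÷1 = 62 each, +1 to first 0

Closure order: Elkhorn, Cedarfen, Dunmere, Greywater, Hollowpine, Briarlake
Last habitat: Ironridge with 121 animals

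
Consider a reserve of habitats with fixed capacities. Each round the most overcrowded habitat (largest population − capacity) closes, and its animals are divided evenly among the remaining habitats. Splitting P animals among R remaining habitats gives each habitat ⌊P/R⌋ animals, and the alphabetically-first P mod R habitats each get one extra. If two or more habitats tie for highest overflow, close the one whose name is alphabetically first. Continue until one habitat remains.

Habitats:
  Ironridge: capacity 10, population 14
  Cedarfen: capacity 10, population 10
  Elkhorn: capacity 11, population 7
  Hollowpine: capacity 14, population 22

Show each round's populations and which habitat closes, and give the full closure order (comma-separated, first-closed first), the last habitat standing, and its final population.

Closure order: Hollowpine, Ironridge, Cedarfen
Last habitat: Elkhorn with 53 animals

Round 1: Cedarfen=10 Elkhorn=7 Hollowpine=22 Ironridge=14 → close Hollowpine (overflow 8)
  22÷3 = 7 each, +1 to first 1
Round 2: Cedarfen=18 Elkhorn=14 Ironridge=21 → close Ironridge (overflow 11)
  21÷2 = 10 each, +1 to first 1
Round 3: Cedarfen=29 Elkhorn=24 → close Cedarfen (overflow 19)
  29÷1 = 29 each, +1 to first 0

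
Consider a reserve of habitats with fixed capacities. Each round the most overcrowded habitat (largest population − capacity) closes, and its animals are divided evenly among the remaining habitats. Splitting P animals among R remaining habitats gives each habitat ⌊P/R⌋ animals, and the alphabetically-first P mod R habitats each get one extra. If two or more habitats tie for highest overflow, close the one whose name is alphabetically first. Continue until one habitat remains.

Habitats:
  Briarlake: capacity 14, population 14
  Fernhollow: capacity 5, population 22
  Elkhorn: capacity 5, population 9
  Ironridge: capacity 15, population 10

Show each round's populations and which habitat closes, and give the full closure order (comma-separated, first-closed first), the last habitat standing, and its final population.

Closure order: Fernhollow, Elkhorn, Briarlake
Last habitat: Ironridge with 55 animals

Round 1: Briarlake=14 Elkhorn=9 Fernhollow=22 Ironridge=10 → close Fernhollow (overflow 17)
  22÷3 = 7 each, +1 to first 1
Round 2: Briarlake=22 Elkhorn=16 Ironridge=17 → close Elkhorn (overflow 11)
  16÷2 = 8 each, +1 to first 0
Round 3: Briarlake=30 Ironridge=25 → close Briarlake (overflow 16)
  30÷1 = 30 each, +1 to first 0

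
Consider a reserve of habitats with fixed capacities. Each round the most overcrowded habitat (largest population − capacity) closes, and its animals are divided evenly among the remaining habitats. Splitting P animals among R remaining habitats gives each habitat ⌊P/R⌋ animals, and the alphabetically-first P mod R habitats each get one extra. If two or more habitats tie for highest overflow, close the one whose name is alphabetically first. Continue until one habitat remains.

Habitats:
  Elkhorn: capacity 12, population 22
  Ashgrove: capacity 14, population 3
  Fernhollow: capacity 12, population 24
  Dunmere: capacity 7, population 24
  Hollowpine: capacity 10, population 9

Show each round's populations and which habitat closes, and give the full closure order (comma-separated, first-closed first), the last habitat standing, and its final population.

Round 1: Ashgrove=3 Dunmere=24 Elkhorn=22 Fernhollow=24 Hollowpine=9 → close Dunmere (overflow 17)
  24÷4 = 6 each, +1 to first 0
Round 2: Ashgrove=9 Elkhorn=28 Fernhollow=30 Hollowpine=15 → close Fernhollow (overflow 18)
  30÷3 = 10 each, +1 to first 0
Round 3: Ashgrove=19 Elkhorn=38 Hollowpine=25 → close Elkhorn (overflow 26)
  38÷2 = 19 each, +1 to first 0
Round 4: Ashgrove=38 Hollowpine=44 → close Hollowpine (overflow 34)
  44÷1 = 44 each, +1 to first 0

Closure order: Dunmere, Fernhollow, Elkhorn, Hollowpine
Last habitat: Ashgrove with 82 animals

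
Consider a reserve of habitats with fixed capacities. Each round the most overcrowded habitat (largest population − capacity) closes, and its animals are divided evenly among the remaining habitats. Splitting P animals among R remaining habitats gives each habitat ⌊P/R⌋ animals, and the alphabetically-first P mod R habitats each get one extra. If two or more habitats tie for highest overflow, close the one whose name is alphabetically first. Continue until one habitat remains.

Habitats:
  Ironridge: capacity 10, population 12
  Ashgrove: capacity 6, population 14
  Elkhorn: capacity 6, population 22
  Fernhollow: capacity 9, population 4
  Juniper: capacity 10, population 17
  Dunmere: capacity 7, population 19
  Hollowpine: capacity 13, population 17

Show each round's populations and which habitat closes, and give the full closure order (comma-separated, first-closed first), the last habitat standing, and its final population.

Closure order: Elkhorn, Dunmere, Ashgrove, Hollowpine, Juniper, Ironridge
Last habitat: Fernhollow with 105 animals

Round 1: Ashgrove=14 Dunmere=19 Elkhorn=22 Fernhollow=4 Hollowpine=17 Ironridge=12 Juniper=17 → close Elkhorn (overflow 16)
  22÷6 = 3 each, +1 to first 4
Round 2: Ashgrove=18 Dunmere=23 Fernhollow=8 Hollowpine=21 Ironridge=15 Juniper=20 → close Dunmere (overflow 16)
  23÷5 = 4 each, +1 to first 3
Round 3: Ashgrove=23 Fernhollow=13 Hollowpine=26 Ironridge=19 Juniper=24 → close Ashgrove (overflow 17)
  23÷4 = 5 each, +1 to first 3
Round 4: Fernhollow=19 Hollowpine=32 Ironridge=25 Juniper=29 → close Hollowpine (overflow 19)
  32÷3 = 10 each, +1 to first 2
Round 5: Fernhollow=30 Ironridge=36 Juniper=39 → close Juniper (overflow 29)
  39÷2 = 19 each, +1 to first 1
Round 6: Fernhollow=50 Ironridge=55 → close Ironridge (overflow 45)
  55÷1 = 55 each, +1 to first 0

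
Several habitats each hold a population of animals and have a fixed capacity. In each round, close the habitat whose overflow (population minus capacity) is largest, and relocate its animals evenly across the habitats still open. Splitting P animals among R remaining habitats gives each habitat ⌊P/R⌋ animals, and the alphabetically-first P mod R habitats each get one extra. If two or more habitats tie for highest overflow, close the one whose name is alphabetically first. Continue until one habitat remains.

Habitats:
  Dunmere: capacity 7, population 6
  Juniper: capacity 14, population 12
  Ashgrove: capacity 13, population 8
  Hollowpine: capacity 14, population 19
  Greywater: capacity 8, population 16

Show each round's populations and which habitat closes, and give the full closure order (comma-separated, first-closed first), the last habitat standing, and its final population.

Closure order: Greywater, Hollowpine, Dunmere, Juniper
Last habitat: Ashgrove with 61 animals

Round 1: Ashgrove=8 Dunmere=6 Greywater=16 Hollowpine=19 Juniper=12 → close Greywater (overflow 8)
  16÷4 = 4 each, +1 to first 0
Round 2: Ashgrove=12 Dunmere=10 Hollowpine=23 Juniper=16 → close Hollowpine (overflow 9)
  23÷3 = 7 each, +1 to first 2
Round 3: Ashgrove=20 Dunmere=18 Juniper=23 → close Dunmere (overflow 11)
  18÷2 = 9 each, +1 to first 0
Round 4: Ashgrove=29 Juniper=32 → close Juniper (overflow 18)
  32÷1 = 32 each, +1 to first 0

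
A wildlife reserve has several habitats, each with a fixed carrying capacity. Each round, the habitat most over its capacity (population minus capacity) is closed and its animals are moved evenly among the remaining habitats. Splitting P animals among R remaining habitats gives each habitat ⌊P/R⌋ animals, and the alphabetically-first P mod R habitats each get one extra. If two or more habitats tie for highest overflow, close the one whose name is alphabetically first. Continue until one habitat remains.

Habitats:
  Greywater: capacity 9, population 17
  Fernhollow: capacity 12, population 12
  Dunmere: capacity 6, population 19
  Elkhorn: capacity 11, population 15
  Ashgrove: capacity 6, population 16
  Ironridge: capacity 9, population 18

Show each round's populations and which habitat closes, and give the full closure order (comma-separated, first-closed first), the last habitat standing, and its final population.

Round 1: Ashgrove=16 Dunmere=19 Elkhorn=15 Fernhollow=12 Greywater=17 Ironridge=18 → close Dunmere (overflow 13)
  19÷5 = 3 each, +1 to first 4
Round 2: Ashgrove=20 Elkhorn=19 Fernhollow=16 Greywater=21 Ironridge=21 → close Ashgrove (overflow 14)
  20÷4 = 5 each, +1 to first 0
Round 3: Elkhorn=24 Fernhollow=21 Greywater=26 Ironridge=26 → close Greywater (overflow 17)
  26÷3 = 8 each, +1 to first 2
Round 4: Elkhorn=33 Fernhollow=30 Ironridge=34 → close Ironridge (overflow 25)
  34÷2 = 17 each, +1 to first 0
Round 5: Elkhorn=50 Fernhollow=47 → close Elkhorn (overflow 39)
  50÷1 = 50 each, +1 to first 0

Closure order: Dunmere, Ashgrove, Greywater, Ironridge, Elkhorn
Last habitat: Fernhollow with 97 animals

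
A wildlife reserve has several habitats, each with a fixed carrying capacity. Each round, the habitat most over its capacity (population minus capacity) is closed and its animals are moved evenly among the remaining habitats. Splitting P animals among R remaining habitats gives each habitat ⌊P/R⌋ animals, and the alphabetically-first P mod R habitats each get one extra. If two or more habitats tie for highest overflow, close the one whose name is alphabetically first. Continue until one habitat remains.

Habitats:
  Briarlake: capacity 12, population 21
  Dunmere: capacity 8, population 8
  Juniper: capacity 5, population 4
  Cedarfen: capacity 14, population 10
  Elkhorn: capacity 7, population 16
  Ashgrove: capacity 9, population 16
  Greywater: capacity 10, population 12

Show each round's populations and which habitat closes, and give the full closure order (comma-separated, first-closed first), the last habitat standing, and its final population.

Closure order: Briarlake, Elkhorn, Ashgrove, Greywater, Dunmere, Cedarfen
Last habitat: Juniper with 87 animals

Round 1: Ashgrove=16 Briarlake=21 Cedarfen=10 Dunmere=8 Elkhorn=16 Greywater=12 Juniper=4 → close Briarlake (overflow 9)
  21÷6 = 3 each, +1 to first 3
Round 2: Ashgrove=20 Cedarfen=14 Dunmere=12 Elkhorn=19 Greywater=15 Juniper=7 → close Elkhorn (overflow 12)
  19÷5 = 3 each, +1 to first 4
Round 3: Ashgrove=24 Cedarfen=18 Dunmere=16 Greywater=19 Juniper=10 → close Ashgrove (overflow 15)
  24÷4 = 6 each, +1 to first 0
Round 4: Cedarfen=24 Dunmere=22 Greywater=25 Juniper=16 → close Greywater (overflow 15)
  25÷3 = 8 each, +1 to first 1
Round 5: Cedarfen=33 Dunmere=30 Juniper=24 → close Dunmere (overflow 22)
  30÷2 = 15 each, +1 to first 0
Round 6: Cedarfen=48 Juniper=39 → close Cedarfen (overflow 34)
  48÷1 = 48 each, +1 to first 0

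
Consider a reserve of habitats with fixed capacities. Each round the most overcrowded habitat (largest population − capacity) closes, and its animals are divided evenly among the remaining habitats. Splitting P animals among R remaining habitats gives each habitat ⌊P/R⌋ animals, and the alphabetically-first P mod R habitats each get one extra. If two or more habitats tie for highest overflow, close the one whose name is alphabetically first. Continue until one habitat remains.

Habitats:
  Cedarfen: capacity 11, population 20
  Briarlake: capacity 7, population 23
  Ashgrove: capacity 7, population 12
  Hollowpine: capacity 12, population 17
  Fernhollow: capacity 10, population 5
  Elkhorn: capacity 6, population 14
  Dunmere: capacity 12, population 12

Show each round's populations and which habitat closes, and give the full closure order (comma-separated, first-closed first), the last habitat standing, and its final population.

Round 1: Ashgrove=12 Briarlake=23 Cedarfen=20 Dunmere=12 Elkhorn=14 Fernhollow=5 Hollowpine=17 → close Briarlake (overflow 16)
  23÷6 = 3 each, +1 to first 5
Round 2: Ashgrove=16 Cedarfen=24 Dunmere=16 Elkhorn=18 Fernhollow=9 Hollowpine=20 → close Cedarfen (overflow 13)
  24÷5 = 4 each, +1 to first 4
Round 3: Ashgrove=21 Dunmere=21 Elkhorn=23 Fernhollow=14 Hollowpine=24 → close Elkhorn (overflow 17)
  23÷4 = 5 each, +1 to first 3
Round 4: Ashgrove=27 Dunmere=27 Fernhollow=20 Hollowpine=29 → close Ashgrove (overflow 20)
  27÷3 = 9 each, +1 to first 0
Round 5: Dunmere=36 Fernhollow=29 Hollowpine=38 → close Hollowpine (overflow 26)
  38÷2 = 19 each, +1 to first 0
Round 6: Dunmere=55 Fernhollow=48 → close Dunmere (overflow 43)
  55÷1 = 55 each, +1 to first 0

Closure order: Briarlake, Cedarfen, Elkhorn, Ashgrove, Hollowpine, Dunmere
Last habitat: Fernhollow with 103 animals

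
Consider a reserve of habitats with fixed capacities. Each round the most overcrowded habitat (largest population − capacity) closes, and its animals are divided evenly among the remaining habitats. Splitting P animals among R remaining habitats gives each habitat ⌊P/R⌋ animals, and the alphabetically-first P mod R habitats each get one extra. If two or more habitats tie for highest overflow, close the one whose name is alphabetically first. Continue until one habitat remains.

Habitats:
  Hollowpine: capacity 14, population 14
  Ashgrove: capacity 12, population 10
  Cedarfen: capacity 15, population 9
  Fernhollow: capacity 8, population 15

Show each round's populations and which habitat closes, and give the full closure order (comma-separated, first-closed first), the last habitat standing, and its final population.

Closure order: Fernhollow, Hollowpine, Ashgrove
Last habitat: Cedarfen with 48 animals

Round 1: Ashgrove=10 Cedarfen=9 Fernhollow=15 Hollowpine=14 → close Fernhollow (overflow 7)
  15÷3 = 5 each, +1 to first 0
Round 2: Ashgrove=15 Cedarfen=14 Hollowpine=19 → close Hollowpine (overflow 5)
  19÷2 = 9 each, +1 to first 1
Round 3: Ashgrove=25 Cedarfen=23 → close Ashgrove (overflow 13)
  25÷1 = 25 each, +1 to first 0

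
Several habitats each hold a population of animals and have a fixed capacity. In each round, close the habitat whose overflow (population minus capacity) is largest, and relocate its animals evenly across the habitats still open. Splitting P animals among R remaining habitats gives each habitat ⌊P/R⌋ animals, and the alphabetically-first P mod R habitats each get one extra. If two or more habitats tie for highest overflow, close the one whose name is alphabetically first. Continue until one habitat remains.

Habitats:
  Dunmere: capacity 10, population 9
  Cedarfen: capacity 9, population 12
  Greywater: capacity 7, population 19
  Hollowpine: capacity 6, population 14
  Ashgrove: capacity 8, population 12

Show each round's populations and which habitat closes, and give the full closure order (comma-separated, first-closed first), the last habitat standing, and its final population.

Closure order: Greywater, Hollowpine, Ashgrove, Cedarfen
Last habitat: Dunmere with 66 animals

Round 1: Ashgrove=12 Cedarfen=12 Dunmere=9 Greywater=19 Hollowpine=14 → close Greywater (overflow 12)
  19÷4 = 4 each, +1 to first 3
Round 2: Ashgrove=17 Cedarfen=17 Dunmere=14 Hollowpine=18 → close Hollowpine (overflow 12)
  18÷3 = 6 each, +1 to first 0
Round 3: Ashgrove=23 Cedarfen=23 Dunmere=20 → close Ashgrove (overflow 15)
  23÷2 = 11 each, +1 to first 1
Round 4: Cedarfen=35 Dunmere=31 → close Cedarfen (overflow 26)
  35÷1 = 35 each, +1 to first 0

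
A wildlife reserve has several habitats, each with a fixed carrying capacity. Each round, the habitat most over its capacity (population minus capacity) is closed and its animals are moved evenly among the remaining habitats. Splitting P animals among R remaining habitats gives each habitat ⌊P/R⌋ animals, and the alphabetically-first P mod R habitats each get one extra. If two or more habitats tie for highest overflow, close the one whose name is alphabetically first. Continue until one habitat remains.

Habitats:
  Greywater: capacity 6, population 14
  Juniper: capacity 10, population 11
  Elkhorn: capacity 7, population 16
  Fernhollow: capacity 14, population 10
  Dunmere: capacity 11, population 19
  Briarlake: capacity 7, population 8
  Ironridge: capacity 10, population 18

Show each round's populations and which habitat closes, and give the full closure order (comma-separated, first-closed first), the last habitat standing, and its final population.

Round 1: Briarlake=8 Dunmere=19 Elkhorn=16 Fernhollow=10 Greywater=14 Ironridge=18 Juniper=11 → close Elkhorn (overflow 9)
  16÷6 = 2 each, +1 to first 4
Round 2: Briarlake=11 Dunmere=22 Fernhollow=13 Greywater=17 Ironridge=20 Juniper=13 → close Dunmere (overflow 11)
  22÷5 = 4 each, +1 to first 2
Round 3: Briarlake=16 Fernhollow=18 Greywater=21 Ironridge=24 Juniper=17 → close Greywater (overflow 15)
  21÷4 = 5 each, +1 to first 1
Round 4: Briarlake=22 Fernhollow=23 Ironridge=29 Juniper=22 → close Ironridge (overflow 19)
  29÷3 = 9 each, +1 to first 2
Round 5: Briarlake=32 Fernhollow=33 Juniper=31 → close Briarlake (overflow 25)
  32÷2 = 16 each, +1 to first 0
Round 6: Fernhollow=49 Juniper=47 → close Juniper (overflow 37)
  47÷1 = 47 each, +1 to first 0

Closure order: Elkhorn, Dunmere, Greywater, Ironridge, Briarlake, Juniper
Last habitat: Fernhollow with 96 animals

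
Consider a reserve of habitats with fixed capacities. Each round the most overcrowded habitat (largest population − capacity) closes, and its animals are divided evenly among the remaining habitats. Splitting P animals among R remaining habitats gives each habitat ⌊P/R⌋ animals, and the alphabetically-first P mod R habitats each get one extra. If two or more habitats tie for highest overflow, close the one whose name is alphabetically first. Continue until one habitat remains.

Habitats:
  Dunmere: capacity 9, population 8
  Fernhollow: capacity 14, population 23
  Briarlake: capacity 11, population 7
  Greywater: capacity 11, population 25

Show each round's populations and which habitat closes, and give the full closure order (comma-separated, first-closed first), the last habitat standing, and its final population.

Closure order: Greywater, Fernhollow, Dunmere
Last habitat: Briarlake with 63 animals

Round 1: Briarlake=7 Dunmere=8 Fernhollow=23 Greywater=25 → close Greywater (overflow 14)
  25÷3 = 8 each, +1 to first 1
Round 2: Briarlake=16 Dunmere=16 Fernhollow=31 → close Fernhollow (overflow 17)
  31÷2 = 15 each, +1 to first 1
Round 3: Briarlake=32 Dunmere=31 → close Dunmere (overflow 22)
  31÷1 = 31 each, +1 to first 0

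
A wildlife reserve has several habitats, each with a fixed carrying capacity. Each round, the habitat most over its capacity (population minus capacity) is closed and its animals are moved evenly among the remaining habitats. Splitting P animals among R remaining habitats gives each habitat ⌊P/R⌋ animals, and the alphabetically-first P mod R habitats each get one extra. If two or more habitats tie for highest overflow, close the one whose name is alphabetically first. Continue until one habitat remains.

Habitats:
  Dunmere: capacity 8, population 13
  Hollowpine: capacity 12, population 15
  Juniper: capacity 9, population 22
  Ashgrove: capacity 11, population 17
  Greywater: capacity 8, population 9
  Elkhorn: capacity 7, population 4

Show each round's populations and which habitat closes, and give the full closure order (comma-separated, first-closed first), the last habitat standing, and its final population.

Closure order: Juniper, Ashgrove, Dunmere, Hollowpine, Greywater
Last habitat: Elkhorn with 80 animals

Round 1: Ashgrove=17 Dunmere=13 Elkhorn=4 Greywater=9 Hollowpine=15 Juniper=22 → close Juniper (overflow 13)
  22÷5 = 4 each, +1 to first 2
Round 2: Ashgrove=22 Dunmere=18 Elkhorn=8 Greywater=13 Hollowpine=19 → close Ashgrove (overflow 11)
  22÷4 = 5 each, +1 to first 2
Round 3: Dunmere=24 Elkhorn=14 Greywater=18 Hollowpine=24 → close Dunmere (overflow 16)
  24÷3 = 8 each, +1 to first 0
Round 4: Elkhorn=22 Greywater=26 Hollowpine=32 → close Hollowpine (overflow 20)
  32÷2 = 16 each, +1 to first 0
Round 5: Elkhorn=38 Greywater=42 → close Greywater (overflow 34)
  42÷1 = 42 each, +1 to first 0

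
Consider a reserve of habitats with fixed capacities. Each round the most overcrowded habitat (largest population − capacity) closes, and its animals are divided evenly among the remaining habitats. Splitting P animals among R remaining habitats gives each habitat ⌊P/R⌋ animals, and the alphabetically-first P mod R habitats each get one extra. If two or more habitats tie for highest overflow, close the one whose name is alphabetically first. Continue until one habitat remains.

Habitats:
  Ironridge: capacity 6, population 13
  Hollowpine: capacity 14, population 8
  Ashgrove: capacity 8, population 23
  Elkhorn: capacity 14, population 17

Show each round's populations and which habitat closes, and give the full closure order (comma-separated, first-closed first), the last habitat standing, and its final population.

Closure order: Ashgrove, Ironridge, Elkhorn
Last habitat: Hollowpine with 61 animals

Round 1: Ashgrove=23 Elkhorn=17 Hollowpine=8 Ironridge=13 → close Ashgrove (overflow 15)
  23÷3 = 7 each, +1 to first 2
Round 2: Elkhorn=25 Hollowpine=16 Ironridge=20 → close Ironridge (overflow 14)
  20÷2 = 10 each, +1 to first 0
Round 3: Elkhorn=35 Hollowpine=26 → close Elkhorn (overflow 21)
  35÷1 = 35 each, +1 to first 0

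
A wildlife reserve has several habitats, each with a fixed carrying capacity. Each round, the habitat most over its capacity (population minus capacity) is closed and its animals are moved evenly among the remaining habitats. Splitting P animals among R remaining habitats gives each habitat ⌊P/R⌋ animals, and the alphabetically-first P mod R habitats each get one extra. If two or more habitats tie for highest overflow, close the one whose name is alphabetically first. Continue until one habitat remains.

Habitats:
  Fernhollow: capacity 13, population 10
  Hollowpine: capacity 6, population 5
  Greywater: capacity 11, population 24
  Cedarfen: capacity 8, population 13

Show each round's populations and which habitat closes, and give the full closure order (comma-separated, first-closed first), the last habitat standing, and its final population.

Round 1: Cedarfen=13 Fernhollow=10 Greywater=24 Hollowpine=5 → close Greywater (overflow 13)
  24÷3 = 8 each, +1 to first 0
Round 2: Cedarfen=21 Fernhollow=18 Hollowpine=13 → close Cedarfen (overflow 13)
  21÷2 = 10 each, +1 to first 1
Round 3: Fernhollow=29 Hollowpine=23 → close Hollowpine (overflow 17)
  23÷1 = 23 each, +1 to first 0

Closure order: Greywater, Cedarfen, Hollowpine
Last habitat: Fernhollow with 52 animals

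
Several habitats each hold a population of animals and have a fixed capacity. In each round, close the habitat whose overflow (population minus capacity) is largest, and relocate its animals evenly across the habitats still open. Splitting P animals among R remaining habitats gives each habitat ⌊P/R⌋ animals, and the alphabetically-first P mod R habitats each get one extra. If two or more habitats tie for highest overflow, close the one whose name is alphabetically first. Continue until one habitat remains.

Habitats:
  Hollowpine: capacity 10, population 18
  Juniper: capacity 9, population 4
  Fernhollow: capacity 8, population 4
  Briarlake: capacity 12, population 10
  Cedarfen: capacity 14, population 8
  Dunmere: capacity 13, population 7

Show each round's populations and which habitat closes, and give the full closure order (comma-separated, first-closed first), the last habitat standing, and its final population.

Round 1: Briarlake=10 Cedarfen=8 Dunmere=7 Fernhollow=4 Hollowpine=18 Juniper=4 → close Hollowpine (overflow 8)
  18÷5 = 3 each, +1 to first 3
Round 2: Briarlake=14 Cedarfen=12 Dunmere=11 Fernhollow=7 Juniper=7 → close Briarlake (overflow 2)
  14÷4 = 3 each, +1 to first 2
Round 3: Cedarfen=16 Dunmere=15 Fernhollow=10 Juniper=10 → close Cedarfen (overflow 2)
  16÷3 = 5 each, +1 to first 1
Round 4: Dunmere=21 Fernhollow=15 Juniper=15 → close Dunmere (overflow 8)
  21÷2 = 10 each, +1 to first 1
Round 5: Fernhollow=26 Juniper=25 → close Fernhollow (overflow 18)
  26÷1 = 26 each, +1 to first 0

Closure order: Hollowpine, Briarlake, Cedarfen, Dunmere, Fernhollow
Last habitat: Juniper with 51 animals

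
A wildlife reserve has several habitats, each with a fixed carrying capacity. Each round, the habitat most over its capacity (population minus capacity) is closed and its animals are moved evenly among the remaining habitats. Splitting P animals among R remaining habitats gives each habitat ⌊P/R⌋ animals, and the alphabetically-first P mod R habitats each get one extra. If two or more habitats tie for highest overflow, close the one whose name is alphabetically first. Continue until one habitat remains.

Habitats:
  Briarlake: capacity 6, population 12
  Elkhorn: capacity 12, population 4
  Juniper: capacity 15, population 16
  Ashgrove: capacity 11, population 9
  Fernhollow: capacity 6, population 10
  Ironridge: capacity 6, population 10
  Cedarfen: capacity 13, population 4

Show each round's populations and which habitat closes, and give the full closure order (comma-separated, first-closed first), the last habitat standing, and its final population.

Closure order: Briarlake, Fernhollow, Ironridge, Juniper, Ashgrove, Cedarfen
Last habitat: Elkhorn with 65 animals

Round 1: Ashgrove=9 Briarlake=12 Cedarfen=4 Elkhorn=4 Fernhollow=10 Ironridge=10 Juniper=16 → close Briarlake (overflow 6)
  12÷6 = 2 each, +1 to first 0
Round 2: Ashgrove=11 Cedarfen=6 Elkhorn=6 Fernhollow=12 Ironridge=12 Juniper=18 → close Fernhollow (overflow 6)
  12÷5 = 2 each, +1 to first 2
Round 3: Ashgrove=14 Cedarfen=9 Elkhorn=8 Ironridge=14 Juniper=20 → close Ironridge (overflow 8)
  14÷4 = 3 each, +1 to first 2
Round 4: Ashgrove=18 Cedarfen=13 Elkhorn=11 Juniper=23 → close Juniper (overflow 8)
  23÷3 = 7 each, +1 to first 2
Round 5: Ashgrove=26 Cedarfen=21 Elkhorn=18 → close Ashgrove (overflow 15)
  26÷2 = 13 each, +1 to first 0
Round 6: Cedarfen=34 Elkhorn=31 → close Cedarfen (overflow 21)
  34÷1 = 34 each, +1 to first 0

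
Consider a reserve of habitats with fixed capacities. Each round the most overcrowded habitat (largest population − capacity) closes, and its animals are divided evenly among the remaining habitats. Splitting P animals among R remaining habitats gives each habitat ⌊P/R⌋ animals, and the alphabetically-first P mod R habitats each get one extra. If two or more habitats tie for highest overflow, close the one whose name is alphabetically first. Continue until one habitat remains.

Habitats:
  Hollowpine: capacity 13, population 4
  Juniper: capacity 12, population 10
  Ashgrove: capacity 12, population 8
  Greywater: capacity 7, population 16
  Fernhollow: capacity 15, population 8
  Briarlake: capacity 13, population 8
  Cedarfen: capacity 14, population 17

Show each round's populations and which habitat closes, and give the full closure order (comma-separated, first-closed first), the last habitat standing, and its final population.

Round 1: Ashgrove=8 Briarlake=8 Cedarfen=17 Fernhollow=8 Greywater=16 Hollowpine=4 Juniper=10 → close Greywater (overflow 9)
  16÷6 = 2 each, +1 to first 4
Round 2: Ashgrove=11 Briarlake=11 Cedarfen=20 Fernhollow=11 Hollowpine=6 Juniper=12 → close Cedarfen (overflow 6)
  20÷5 = 4 each, +1 to first 0
Round 3: Ashgrove=15 Briarlake=15 Fernhollow=15 Hollowpine=10 Juniper=16 → close Juniper (overflow 4)
  16÷4 = 4 each, +1 to first 0
Round 4: Ashgrove=19 Briarlake=19 Fernhollow=19 Hollowpine=14 → close Ashgrove (overflow 7)
  19÷3 = 6 each, +1 to first 1
Round 5: Briarlake=26 Fernhollow=25 Hollowpine=20 → close Briarlake (overflow 13)
  26÷2 = 13 each, +1 to first 0
Round 6: Fernhollow=38 Hollowpine=33 → close Fernhollow (overflow 23)
  38÷1 = 38 each, +1 to first 0

Closure order: Greywater, Cedarfen, Juniper, Ashgrove, Briarlake, Fernhollow
Last habitat: Hollowpine with 71 animals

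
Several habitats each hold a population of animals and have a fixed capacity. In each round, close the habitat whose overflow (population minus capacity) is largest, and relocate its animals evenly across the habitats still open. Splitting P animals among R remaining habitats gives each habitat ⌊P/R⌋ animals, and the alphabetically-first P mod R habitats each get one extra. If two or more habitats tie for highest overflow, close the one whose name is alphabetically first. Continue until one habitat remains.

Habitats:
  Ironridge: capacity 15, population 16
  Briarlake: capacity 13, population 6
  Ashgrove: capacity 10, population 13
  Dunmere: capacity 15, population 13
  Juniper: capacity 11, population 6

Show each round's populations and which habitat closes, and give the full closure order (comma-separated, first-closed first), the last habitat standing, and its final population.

Round 1: Ashgrove=13 Briarlake=6 Dunmere=13 Ironridge=16 Juniper=6 → close Ashgrove (overflow 3)
  13÷4 = 3 each, +1 to first 1
Round 2: Briarlake=10 Dunmere=16 Ironridge=19 Juniper=9 → close Ironridge (overflow 4)
  19÷3 = 6 each, +1 to first 1
Round 3: Briarlake=17 Dunmere=22 Juniper=15 → close Dunmere (overflow 7)
  22÷2 = 11 each, +1 to first 0
Round 4: Briarlake=28 Juniper=26 → close Briarlake (overflow 15)
  28÷1 = 28 each, +1 to first 0

Closure order: Ashgrove, Ironridge, Dunmere, Briarlake
Last habitat: Juniper with 54 animals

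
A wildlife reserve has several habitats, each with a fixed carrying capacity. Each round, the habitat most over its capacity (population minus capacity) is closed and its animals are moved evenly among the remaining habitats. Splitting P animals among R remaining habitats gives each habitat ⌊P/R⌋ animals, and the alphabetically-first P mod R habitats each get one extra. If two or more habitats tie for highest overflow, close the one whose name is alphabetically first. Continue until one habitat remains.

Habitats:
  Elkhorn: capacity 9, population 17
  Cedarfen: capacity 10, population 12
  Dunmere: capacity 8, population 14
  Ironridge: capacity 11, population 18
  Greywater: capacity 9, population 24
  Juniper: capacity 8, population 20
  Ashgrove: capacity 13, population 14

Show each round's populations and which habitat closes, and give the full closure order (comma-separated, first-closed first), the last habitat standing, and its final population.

Round 1: Ashgrove=14 Cedarfen=12 Dunmere=14 Elkhorn=17 Greywater=24 Ironridge=18 Juniper=20 → close Greywater (overflow 15)
  24÷6 = 4 each, +1 to first 0
Round 2: Ashgrove=18 Cedarfen=16 Dunmere=18 Elkhorn=21 Ironridge=22 Juniper=24 → close Juniper (overflow 16)
  24÷5 = 4 each, +1 to first 4
Round 3: Ashgrove=23 Cedarfen=21 Dunmere=23 Elkhorn=26 Ironridge=26 → close Elkhorn (overflow 17)
  26÷4 = 6 each, +1 to first 2
Round 4: Ashgrove=30 Cedarfen=28 Dunmere=29 Ironridge=32 → close Dunmere (overflow 21)
  29÷3 = 9 each, +1 to first 2
Round 5: Ashgrove=40 Cedarfen=38 Ironridge=41 → close Ironridge (overflow 30)
  41÷2 = 20 each, +1 to first 1
Round 6: Ashgrove=61 Cedarfen=58 → close Ashgrove (overflow 48)
  61÷1 = 61 each, +1 to first 0

Closure order: Greywater, Juniper, Elkhorn, Dunmere, Ironridge, Ashgrove
Last habitat: Cedarfen with 119 animals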